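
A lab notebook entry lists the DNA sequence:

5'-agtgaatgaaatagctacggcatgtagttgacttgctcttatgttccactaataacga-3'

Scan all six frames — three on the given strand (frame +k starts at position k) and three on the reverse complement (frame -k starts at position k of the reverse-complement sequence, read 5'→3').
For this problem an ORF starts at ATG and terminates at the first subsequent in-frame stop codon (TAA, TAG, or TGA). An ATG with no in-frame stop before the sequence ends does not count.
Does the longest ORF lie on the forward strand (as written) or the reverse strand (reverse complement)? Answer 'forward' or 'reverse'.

Reverse complement (5'→3'): TCGTTATTAGTGGAACATAAGAGCAAGTCAACTACATGCCGTAGCTATTTCATTCACT
Frame +1: AGT GAA TGA AAT AGC TAC GGC ATG TAG TTG ACT TGC TCT TAT GTT CCA CTA ATA ACG — ATG at 22, stop TAG at 25 → 6 nt.
Frame +2: GTG AAT GAA ATA GCT ACG GCA TGT AGT TGA CTT GCT CTT ATG TTC CAC TAA TAA CGA — ATG at 41, stop TAA at 50 → 12 nt.
Frame +3: TGA ATG AAA TAG CTA CGG CAT GTA GTT GAC TTG CTC TTA TGT TCC ACT AAT AAC — ATG at 6, stop TAG at 12 → 9 nt.
Frame -1: TCG TTA TTA GTG GAA CAT AAG AGC AAG TCA ACT ACA TGC CGT AGC TAT TTC ATT CAC — no ATG→stop ORF.
Frame -2: CGT TAT TAG TGG AAC ATA AGA GCA AGT CAA CTA CAT GCC GTA GCT ATT TCA TTC ACT — no ATG→stop ORF.
Frame -3: GTT ATT AGT GGA ACA TAA GAG CAA GTC AAC TAC ATG CCG TAG CTA TTT CAT TCA — ATG at 36, stop TAG at 42 → 9 nt.
Forward-strand max 12 nt; reverse-strand max 9 nt. The forward strand has the longer ORF.

forward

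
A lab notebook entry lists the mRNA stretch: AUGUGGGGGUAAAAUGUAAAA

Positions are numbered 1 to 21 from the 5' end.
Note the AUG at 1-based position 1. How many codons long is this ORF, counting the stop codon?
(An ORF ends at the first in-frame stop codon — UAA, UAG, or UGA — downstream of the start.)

Codons from position 1: AUG (1–3), UGG (4–6), GGG (7–9), UAA (10–12).
UAA is the first in-frame stop; that's 4 codons including the stop.

4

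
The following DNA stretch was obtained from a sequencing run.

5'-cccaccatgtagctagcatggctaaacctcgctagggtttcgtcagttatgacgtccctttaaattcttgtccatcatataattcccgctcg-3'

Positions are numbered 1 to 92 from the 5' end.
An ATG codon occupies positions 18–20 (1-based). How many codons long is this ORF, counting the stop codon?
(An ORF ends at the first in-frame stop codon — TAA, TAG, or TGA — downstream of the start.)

Codons from position 18: ATG (18–20), GCT (21–23), AAA (24–26), CCT (27–29), CGC (30–32), TAG (33–35).
TAG is the first in-frame stop; that's 6 codons including the stop.

6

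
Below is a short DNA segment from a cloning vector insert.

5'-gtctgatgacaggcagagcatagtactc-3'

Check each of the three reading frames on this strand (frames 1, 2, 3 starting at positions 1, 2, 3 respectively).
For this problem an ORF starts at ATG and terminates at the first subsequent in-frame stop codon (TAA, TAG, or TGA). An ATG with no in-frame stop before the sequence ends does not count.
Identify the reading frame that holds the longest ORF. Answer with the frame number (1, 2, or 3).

Frame 1: GTC TGA TGA CAG GCA GAG CAT AGT ACT — no ATG→stop ORF.
Frame 2: TCT GAT GAC AGG CAG AGC ATA GTA CTC — no ATG→stop ORF.
Frame 3: CTG ATG ACA GGC AGA GCA TAG TAC — ATG at 6, stop TAG at 21 → 18 nt.
Longest ORF is 18 nt in frame 3 (positions 6–23).

3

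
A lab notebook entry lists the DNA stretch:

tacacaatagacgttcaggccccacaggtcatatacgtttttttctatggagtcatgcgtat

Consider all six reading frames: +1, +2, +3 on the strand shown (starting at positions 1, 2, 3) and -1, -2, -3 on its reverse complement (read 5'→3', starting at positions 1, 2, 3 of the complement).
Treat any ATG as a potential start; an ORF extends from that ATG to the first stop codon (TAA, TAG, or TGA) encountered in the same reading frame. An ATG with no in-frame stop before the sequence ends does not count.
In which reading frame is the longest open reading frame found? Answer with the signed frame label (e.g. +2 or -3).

Reverse complement (5'→3'): ATACGCATGACTCCATAGAAAAAAACGTATATGACCTGTGGGGCCTGAACGTCTATTGTGTA
Frame +1: TAC ACA ATA GAC GTT CAG GCC CCA CAG GTC ATA TAC GTT TTT TTC TAT GGA GTC ATG CGT — no ATG→stop ORF.
Frame +2: ACA CAA TAG ACG TTC AGG CCC CAC AGG TCA TAT ACG TTT TTT TCT ATG GAG TCA TGC GTA — no ATG→stop ORF.
Frame +3: CAC AAT AGA CGT TCA GGC CCC ACA GGT CAT ATA CGT TTT TTT CTA TGG AGT CAT GCG TAT — no ATG→stop ORF.
Frame -1: ATA CGC ATG ACT CCA TAG AAA AAA ACG TAT ATG ACC TGT GGG GCC TGA ACG TCT ATT GTG — ATG at 7, stop TAG at 16 → 12 nt; ATG at 31, stop TGA at 46 → 18 nt.
Frame -2: TAC GCA TGA CTC CAT AGA AAA AAA CGT ATA TGA CCT GTG GGG CCT GAA CGT CTA TTG TGT — no ATG→stop ORF.
Frame -3: ACG CAT GAC TCC ATA GAA AAA AAC GTA TAT GAC CTG TGG GGC CTG AAC GTC TAT TGT GTA — no ATG→stop ORF.
Longest ORF is 18 nt in frame -1 (positions 31–48).

-1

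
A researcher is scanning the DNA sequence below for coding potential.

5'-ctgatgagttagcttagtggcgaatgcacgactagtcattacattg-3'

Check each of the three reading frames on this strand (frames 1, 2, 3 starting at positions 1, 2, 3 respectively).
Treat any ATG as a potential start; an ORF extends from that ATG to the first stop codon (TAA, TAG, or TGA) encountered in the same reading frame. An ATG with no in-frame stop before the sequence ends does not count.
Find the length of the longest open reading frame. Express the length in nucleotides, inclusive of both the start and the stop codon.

12

Frame 1: CTG ATG AGT TAG CTT AGT GGC GAA TGC ACG ACT AGT CAT TAC ATT — ATG at 4, stop TAG at 10 → 9 nt.
Frame 2: TGA TGA GTT AGC TTA GTG GCG AAT GCA CGA CTA GTC ATT ACA TTG — no ATG→stop ORF.
Frame 3: GAT GAG TTA GCT TAG TGG CGA ATG CAC GAC TAG TCA TTA CAT — ATG at 24, stop TAG at 33 → 12 nt.
Longest: frame 3, positions 24–35, 12 nt = 4 codons = 3 aa. → 12 nucleotides.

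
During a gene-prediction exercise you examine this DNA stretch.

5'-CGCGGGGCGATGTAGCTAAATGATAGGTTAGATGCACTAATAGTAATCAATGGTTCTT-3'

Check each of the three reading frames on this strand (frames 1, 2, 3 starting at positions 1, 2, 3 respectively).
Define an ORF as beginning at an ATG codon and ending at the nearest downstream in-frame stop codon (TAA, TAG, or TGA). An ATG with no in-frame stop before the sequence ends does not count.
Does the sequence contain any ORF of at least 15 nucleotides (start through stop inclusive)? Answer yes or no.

no

Frame 1: CGC GGG GCG ATG TAG CTA AAT GAT AGG TTA GAT GCA CTA ATA GTA ATC AAT GGT TCT — ATG at 10, stop TAG at 13 → 6 nt.
Frame 2: GCG GGG CGA TGT AGC TAA ATG ATA GGT TAG ATG CAC TAA TAG TAA TCA ATG GTT CTT — ATG at 20, stop TAG at 29 → 12 nt; ATG at 32, stop TAA at 38 → 9 nt.
Frame 3: CGG GGC GAT GTA GCT AAA TGA TAG GTT AGA TGC ACT AAT AGT AAT CAA TGG TTC — no ATG→stop ORF.
Largest ORF found is 12 nucleotides < 15, so no.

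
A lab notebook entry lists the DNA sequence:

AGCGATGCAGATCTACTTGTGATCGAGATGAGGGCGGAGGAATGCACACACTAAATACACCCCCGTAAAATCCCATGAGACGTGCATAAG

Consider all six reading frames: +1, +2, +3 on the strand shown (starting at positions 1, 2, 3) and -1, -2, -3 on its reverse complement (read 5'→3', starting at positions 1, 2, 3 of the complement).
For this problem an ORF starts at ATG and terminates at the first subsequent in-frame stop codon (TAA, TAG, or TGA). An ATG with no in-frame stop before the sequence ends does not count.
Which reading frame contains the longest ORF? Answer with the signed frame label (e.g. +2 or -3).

-1

Reverse complement (5'→3'): CTTATGCACGTCTCATGGGATTTTACGGGGGTGTATTTAGTGTGTGCATTCCTCCGCCCTCATCTCGATCACAAGTAGATCTGCATCGCT
Frame +1: AGC GAT GCA GAT CTA CTT GTG ATC GAG ATG AGG GCG GAG GAA TGC ACA CAC TAA ATA CAC CCC CGT AAA ATC CCA TGA GAC GTG CAT AAG — ATG at 28, stop TAA at 52 → 27 nt.
Frame +2: GCG ATG CAG ATC TAC TTG TGA TCG AGA TGA GGG CGG AGG AAT GCA CAC ACT AAA TAC ACC CCC GTA AAA TCC CAT GAG ACG TGC ATA — ATG at 5, stop TGA at 20 → 18 nt.
Frame +3: CGA TGC AGA TCT ACT TGT GAT CGA GAT GAG GGC GGA GGA ATG CAC ACA CTA AAT ACA CCC CCG TAA AAT CCC ATG AGA CGT GCA TAA — ATG at 42, stop TAA at 66 → 27 nt; ATG at 75, stop TAA at 87 → 15 nt.
Frame -1: CTT ATG CAC GTC TCA TGG GAT TTT ACG GGG GTG TAT TTA GTG TGT GCA TTC CTC CGC CCT CAT CTC GAT CAC AAG TAG ATC TGC ATC GCT — ATG at 4, stop TAG at 76 → 75 nt.
Frame -2: TTA TGC ACG TCT CAT GGG ATT TTA CGG GGG TGT ATT TAG TGT GTG CAT TCC TCC GCC CTC ATC TCG ATC ACA AGT AGA TCT GCA TCG — no ATG→stop ORF.
Frame -3: TAT GCA CGT CTC ATG GGA TTT TAC GGG GGT GTA TTT AGT GTG TGC ATT CCT CCG CCC TCA TCT CGA TCA CAA GTA GAT CTG CAT CGC — no ATG→stop ORF.
Longest ORF is 75 nt in frame -1 (positions 4–78).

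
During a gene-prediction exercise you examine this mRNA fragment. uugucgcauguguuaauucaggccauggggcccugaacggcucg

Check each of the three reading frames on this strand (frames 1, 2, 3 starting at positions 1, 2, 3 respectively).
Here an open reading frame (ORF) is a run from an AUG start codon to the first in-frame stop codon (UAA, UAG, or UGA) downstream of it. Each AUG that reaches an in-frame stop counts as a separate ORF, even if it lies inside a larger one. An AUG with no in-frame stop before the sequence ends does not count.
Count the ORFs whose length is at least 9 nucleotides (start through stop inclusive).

Frame 1: UUG UCG CAU GUG UUA AUU CAG GCC AUG GGG CCC UGA ACG GCU — AUG at 25, stop UGA at 34 → 12 nt.
Frame 2: UGU CGC AUG UGU UAA UUC AGG CCA UGG GGC CCU GAA CGG CUC — AUG at 8, stop UAA at 14 → 9 nt.
Frame 3: GUC GCA UGU GUU AAU UCA GGC CAU GGG GCC CUG AAC GGC UCG — no AUG→stop ORF.
ORFs ≥ 9 nucleotides: frame 1 25–36 (12 nucleotides), frame 2 8–16 (9 nucleotides). Count = 2.

2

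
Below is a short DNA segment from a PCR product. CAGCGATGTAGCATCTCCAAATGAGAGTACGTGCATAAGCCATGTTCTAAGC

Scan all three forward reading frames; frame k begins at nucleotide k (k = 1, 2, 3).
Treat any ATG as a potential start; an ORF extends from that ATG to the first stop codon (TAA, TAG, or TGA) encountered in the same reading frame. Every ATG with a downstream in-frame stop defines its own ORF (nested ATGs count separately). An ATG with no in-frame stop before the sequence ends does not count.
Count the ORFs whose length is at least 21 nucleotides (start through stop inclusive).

Frame 1: CAG CGA TGT AGC ATC TCC AAA TGA GAG TAC GTG CAT AAG CCA TGT TCT AAG — no ATG→stop ORF.
Frame 2: AGC GAT GTA GCA TCT CCA AAT GAG AGT ACG TGC ATA AGC CAT GTT CTA AGC — no ATG→stop ORF.
Frame 3: GCG ATG TAG CAT CTC CAA ATG AGA GTA CGT GCA TAA GCC ATG TTC TAA — ATG at 6, stop TAG at 9 → 6 nt; ATG at 21, stop TAA at 36 → 18 nt; ATG at 42, stop TAA at 48 → 9 nt.
No ORF reaches 21 nucleotides. Count = 0.

0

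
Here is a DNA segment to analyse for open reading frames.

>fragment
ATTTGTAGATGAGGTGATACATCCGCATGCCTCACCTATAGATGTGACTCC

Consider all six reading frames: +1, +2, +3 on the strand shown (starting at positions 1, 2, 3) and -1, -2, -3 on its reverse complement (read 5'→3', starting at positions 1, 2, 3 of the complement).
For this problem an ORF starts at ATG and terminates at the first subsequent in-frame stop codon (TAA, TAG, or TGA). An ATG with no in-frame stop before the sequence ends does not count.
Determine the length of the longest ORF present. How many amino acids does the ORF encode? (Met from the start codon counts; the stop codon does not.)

4

Reverse complement (5'→3'): GGAGTCACATCTATAGGTGAGGCATGCGGATGTATCACCTCATCTACAAAT
Frame +1: ATT TGT AGA TGA GGT GAT ACA TCC GCA TGC CTC ACC TAT AGA TGT GAC TCC — no ATG→stop ORF.
Frame +2: TTT GTA GAT GAG GTG ATA CAT CCG CAT GCC TCA CCT ATA GAT GTG ACT — no ATG→stop ORF.
Frame +3: TTG TAG ATG AGG TGA TAC ATC CGC ATG CCT CAC CTA TAG ATG TGA CTC — ATG at 9, stop TGA at 15 → 9 nt; ATG at 27, stop TAG at 39 → 15 nt; ATG at 42, stop TGA at 45 → 6 nt.
Frame -1: GGA GTC ACA TCT ATA GGT GAG GCA TGC GGA TGT ATC ACC TCA TCT ACA AAT — no ATG→stop ORF.
Frame -2: GAG TCA CAT CTA TAG GTG AGG CAT GCG GAT GTA TCA CCT CAT CTA CAA — no ATG→stop ORF.
Frame -3: AGT CAC ATC TAT AGG TGA GGC ATG CGG ATG TAT CAC CTC ATC TAC AAA — no ATG→stop ORF.
Longest: frame +3, positions 27–41, 15 nt = 5 codons = 4 aa. → 4 amino acids.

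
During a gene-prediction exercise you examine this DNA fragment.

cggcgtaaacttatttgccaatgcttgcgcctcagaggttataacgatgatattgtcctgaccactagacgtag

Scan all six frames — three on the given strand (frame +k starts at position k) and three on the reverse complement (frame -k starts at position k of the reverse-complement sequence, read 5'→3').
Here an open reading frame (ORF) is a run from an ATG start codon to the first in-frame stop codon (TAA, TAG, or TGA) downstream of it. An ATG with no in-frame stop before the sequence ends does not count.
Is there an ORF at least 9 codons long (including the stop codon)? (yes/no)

Reverse complement (5'→3'): CTACGTCTAGTGGTCAGGACAATATCATCGTTATAACCTCTGAGGCGCAAGCATTGGCAAATAAGTTTACGCCG
Frame +1: CGG CGT AAA CTT ATT TGC CAA TGC TTG CGC CTC AGA GGT TAT AAC GAT GAT ATT GTC CTG ACC ACT AGA CGT — no ATG→stop ORF.
Frame +2: GGC GTA AAC TTA TTT GCC AAT GCT TGC GCC TCA GAG GTT ATA ACG ATG ATA TTG TCC TGA CCA CTA GAC GTA — ATG at 47, stop TGA at 59 → 15 nt.
Frame +3: GCG TAA ACT TAT TTG CCA ATG CTT GCG CCT CAG AGG TTA TAA CGA TGA TAT TGT CCT GAC CAC TAG ACG TAG — ATG at 21, stop TAA at 42 → 24 nt.
Frame -1: CTA CGT CTA GTG GTC AGG ACA ATA TCA TCG TTA TAA CCT CTG AGG CGC AAG CAT TGG CAA ATA AGT TTA CGC — no ATG→stop ORF.
Frame -2: TAC GTC TAG TGG TCA GGA CAA TAT CAT CGT TAT AAC CTC TGA GGC GCA AGC ATT GGC AAA TAA GTT TAC GCC — no ATG→stop ORF.
Frame -3: ACG TCT AGT GGT CAG GAC AAT ATC ATC GTT ATA ACC TCT GAG GCG CAA GCA TTG GCA AAT AAG TTT ACG CCG — no ATG→stop ORF.
Largest ORF found is 8 codons < 9, so no.

no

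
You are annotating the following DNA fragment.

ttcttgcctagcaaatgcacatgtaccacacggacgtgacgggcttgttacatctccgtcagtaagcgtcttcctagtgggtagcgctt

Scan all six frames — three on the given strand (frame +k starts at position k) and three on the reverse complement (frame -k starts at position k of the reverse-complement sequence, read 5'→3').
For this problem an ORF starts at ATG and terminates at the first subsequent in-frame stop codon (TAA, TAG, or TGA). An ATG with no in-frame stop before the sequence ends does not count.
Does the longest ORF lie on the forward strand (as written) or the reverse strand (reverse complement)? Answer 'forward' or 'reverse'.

Reverse complement (5'→3'): AAGCGCTACCCACTAGGAAGACGCTTACTGACGGAGATGTAACAAGCCCGTCACGTCCGTGTGGTACATGTGCATTTGCTAGGCAAGAA
Frame +1: TTC TTG CCT AGC AAA TGC ACA TGT ACC ACA CGG ACG TGA CGG GCT TGT TAC ATC TCC GTC AGT AAG CGT CTT CCT AGT GGG TAG CGC — no ATG→stop ORF.
Frame +2: TCT TGC CTA GCA AAT GCA CAT GTA CCA CAC GGA CGT GAC GGG CTT GTT ACA TCT CCG TCA GTA AGC GTC TTC CTA GTG GGT AGC GCT — no ATG→stop ORF.
Frame +3: CTT GCC TAG CAA ATG CAC ATG TAC CAC ACG GAC GTG ACG GGC TTG TTA CAT CTC CGT CAG TAA GCG TCT TCC TAG TGG GTA GCG CTT — ATG at 15, stop TAA at 63 → 51 nt; ATG at 21, stop TAA at 63 → 45 nt.
Frame -1: AAG CGC TAC CCA CTA GGA AGA CGC TTA CTG ACG GAG ATG TAA CAA GCC CGT CAC GTC CGT GTG GTA CAT GTG CAT TTG CTA GGC AAG — ATG at 37, stop TAA at 40 → 6 nt.
Frame -2: AGC GCT ACC CAC TAG GAA GAC GCT TAC TGA CGG AGA TGT AAC AAG CCC GTC ACG TCC GTG TGG TAC ATG TGC ATT TGC TAG GCA AGA — ATG at 68, stop TAG at 80 → 15 nt.
Frame -3: GCG CTA CCC ACT AGG AAG ACG CTT ACT GAC GGA GAT GTA ACA AGC CCG TCA CGT CCG TGT GGT ACA TGT GCA TTT GCT AGG CAA GAA — no ATG→stop ORF.
Forward-strand max 51 nt; reverse-strand max 15 nt. The forward strand has the longer ORF.

forward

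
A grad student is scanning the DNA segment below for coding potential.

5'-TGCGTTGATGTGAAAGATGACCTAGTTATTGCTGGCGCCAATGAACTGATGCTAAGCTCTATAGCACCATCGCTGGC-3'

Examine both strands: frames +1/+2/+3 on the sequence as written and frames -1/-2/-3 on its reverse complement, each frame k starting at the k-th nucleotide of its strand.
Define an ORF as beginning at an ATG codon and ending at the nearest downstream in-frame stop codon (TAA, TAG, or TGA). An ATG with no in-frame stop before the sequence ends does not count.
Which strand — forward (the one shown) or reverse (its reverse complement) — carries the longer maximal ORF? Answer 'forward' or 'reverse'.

Reverse complement (5'→3'): GCCAGCGATGGTGCTATAGAGCTTAGCATCAGTTCATTGGCGCCAGCAATAACTAGGTCATCTTTCACATCAACGCA
Frame +1: TGC GTT GAT GTG AAA GAT GAC CTA GTT ATT GCT GGC GCC AAT GAA CTG ATG CTA AGC TCT ATA GCA CCA TCG CTG — no ATG→stop ORF.
Frame +2: GCG TTG ATG TGA AAG ATG ACC TAG TTA TTG CTG GCG CCA ATG AAC TGA TGC TAA GCT CTA TAG CAC CAT CGC TGG — ATG at 8, stop TGA at 11 → 6 nt; ATG at 17, stop TAG at 23 → 9 nt; ATG at 41, stop TGA at 47 → 9 nt.
Frame +3: CGT TGA TGT GAA AGA TGA CCT AGT TAT TGC TGG CGC CAA TGA ACT GAT GCT AAG CTC TAT AGC ACC ATC GCT GGC — no ATG→stop ORF.
Frame -1: GCC AGC GAT GGT GCT ATA GAG CTT AGC ATC AGT TCA TTG GCG CCA GCA ATA ACT AGG TCA TCT TTC ACA TCA ACG — no ATG→stop ORF.
Frame -2: CCA GCG ATG GTG CTA TAG AGC TTA GCA TCA GTT CAT TGG CGC CAG CAA TAA CTA GGT CAT CTT TCA CAT CAA CGC — ATG at 8, stop TAG at 17 → 12 nt.
Frame -3: CAG CGA TGG TGC TAT AGA GCT TAG CAT CAG TTC ATT GGC GCC AGC AAT AAC TAG GTC ATC TTT CAC ATC AAC GCA — no ATG→stop ORF.
Forward-strand max 9 nt; reverse-strand max 12 nt. The reverse strand has the longer ORF.

reverse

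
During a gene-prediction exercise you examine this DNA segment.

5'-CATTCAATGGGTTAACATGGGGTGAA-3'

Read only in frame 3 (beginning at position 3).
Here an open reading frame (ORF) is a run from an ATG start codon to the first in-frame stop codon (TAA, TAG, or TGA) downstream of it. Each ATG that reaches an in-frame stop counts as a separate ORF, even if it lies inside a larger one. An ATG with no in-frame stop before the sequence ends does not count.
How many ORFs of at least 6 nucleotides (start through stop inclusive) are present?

Frame 3: TTC AAT GGG TTA ACA TGG GGT GAA — no ATG→stop ORF.
No ORF reaches 6 nucleotides. Count = 0.

0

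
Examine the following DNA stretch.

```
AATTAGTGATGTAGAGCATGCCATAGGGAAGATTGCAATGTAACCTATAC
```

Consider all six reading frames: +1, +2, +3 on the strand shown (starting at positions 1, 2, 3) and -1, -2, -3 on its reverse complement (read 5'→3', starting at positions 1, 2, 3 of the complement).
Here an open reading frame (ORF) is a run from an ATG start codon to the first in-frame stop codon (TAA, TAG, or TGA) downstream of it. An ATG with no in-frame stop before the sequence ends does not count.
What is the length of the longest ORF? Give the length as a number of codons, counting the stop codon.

3

Reverse complement (5'→3'): GTATAGGTTACATTGCAATCTTCCCTATGGCATGCTCTACATCACTAATT
Frame +1: AAT TAG TGA TGT AGA GCA TGC CAT AGG GAA GAT TGC AAT GTA ACC TAT — no ATG→stop ORF.
Frame +2: ATT AGT GAT GTA GAG CAT GCC ATA GGG AAG ATT GCA ATG TAA CCT ATA — ATG at 38, stop TAA at 41 → 6 nt.
Frame +3: TTA GTG ATG TAG AGC ATG CCA TAG GGA AGA TTG CAA TGT AAC CTA TAC — ATG at 9, stop TAG at 12 → 6 nt; ATG at 18, stop TAG at 24 → 9 nt.
Frame -1: GTA TAG GTT ACA TTG CAA TCT TCC CTA TGG CAT GCT CTA CAT CAC TAA — no ATG→stop ORF.
Frame -2: TAT AGG TTA CAT TGC AAT CTT CCC TAT GGC ATG CTC TAC ATC ACT AAT — no ATG→stop ORF.
Frame -3: ATA GGT TAC ATT GCA ATC TTC CCT ATG GCA TGC TCT ACA TCA CTA ATT — no ATG→stop ORF.
Longest: frame +3, positions 18–26, 9 nt = 3 codons = 2 aa. → 3 codons.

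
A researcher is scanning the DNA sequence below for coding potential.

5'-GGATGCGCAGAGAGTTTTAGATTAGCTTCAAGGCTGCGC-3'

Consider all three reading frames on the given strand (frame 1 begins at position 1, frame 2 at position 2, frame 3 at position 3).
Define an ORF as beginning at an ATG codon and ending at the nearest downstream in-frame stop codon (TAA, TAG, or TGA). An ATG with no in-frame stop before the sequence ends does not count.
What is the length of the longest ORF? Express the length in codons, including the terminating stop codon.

6

Frame 1: GGA TGC GCA GAG AGT TTT AGA TTA GCT TCA AGG CTG CGC — no ATG→stop ORF.
Frame 2: GAT GCG CAG AGA GTT TTA GAT TAG CTT CAA GGC TGC — no ATG→stop ORF.
Frame 3: ATG CGC AGA GAG TTT TAG ATT AGC TTC AAG GCT GCG — ATG at 3, stop TAG at 18 → 18 nt.
Longest: frame 3, positions 3–20, 18 nt = 6 codons = 5 aa. → 6 codons.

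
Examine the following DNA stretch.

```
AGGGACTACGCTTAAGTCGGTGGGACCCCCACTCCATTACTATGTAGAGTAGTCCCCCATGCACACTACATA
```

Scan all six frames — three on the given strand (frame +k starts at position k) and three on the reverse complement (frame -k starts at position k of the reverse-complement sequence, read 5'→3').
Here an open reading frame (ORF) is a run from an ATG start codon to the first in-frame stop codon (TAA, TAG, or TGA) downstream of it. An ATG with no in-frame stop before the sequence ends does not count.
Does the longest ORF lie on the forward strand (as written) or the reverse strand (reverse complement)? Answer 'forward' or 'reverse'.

Reverse complement (5'→3'): TATGTAGTGTGCATGGGGGACTACTCTACATAGTAATGGAGTGGGGGTCCCACCGACTTAAGCGTAGTCCCT
Frame +1: AGG GAC TAC GCT TAA GTC GGT GGG ACC CCC ACT CCA TTA CTA TGT AGA GTA GTC CCC CAT GCA CAC TAC ATA — no ATG→stop ORF.
Frame +2: GGG ACT ACG CTT AAG TCG GTG GGA CCC CCA CTC CAT TAC TAT GTA GAG TAG TCC CCC ATG CAC ACT ACA — no ATG→stop ORF.
Frame +3: GGA CTA CGC TTA AGT CGG TGG GAC CCC CAC TCC ATT ACT ATG TAG AGT AGT CCC CCA TGC ACA CTA CAT — ATG at 42, stop TAG at 45 → 6 nt.
Frame -1: TAT GTA GTG TGC ATG GGG GAC TAC TCT ACA TAG TAA TGG AGT GGG GGT CCC ACC GAC TTA AGC GTA GTC CCT — ATG at 13, stop TAG at 31 → 21 nt.
Frame -2: ATG TAG TGT GCA TGG GGG ACT ACT CTA CAT AGT AAT GGA GTG GGG GTC CCA CCG ACT TAA GCG TAG TCC — ATG at 2, stop TAG at 5 → 6 nt.
Frame -3: TGT AGT GTG CAT GGG GGA CTA CTC TAC ATA GTA ATG GAG TGG GGG TCC CAC CGA CTT AAG CGT AGT CCC — no ATG→stop ORF.
Forward-strand max 6 nt; reverse-strand max 21 nt. The reverse strand has the longer ORF.

reverse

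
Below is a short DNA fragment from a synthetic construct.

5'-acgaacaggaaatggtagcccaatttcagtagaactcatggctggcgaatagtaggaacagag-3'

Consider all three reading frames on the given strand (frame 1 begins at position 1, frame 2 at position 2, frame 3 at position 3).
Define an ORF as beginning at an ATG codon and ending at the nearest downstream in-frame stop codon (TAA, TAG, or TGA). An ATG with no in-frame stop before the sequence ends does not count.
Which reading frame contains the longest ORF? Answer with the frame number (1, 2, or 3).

3

Frame 1: ACG AAC AGG AAA TGG TAG CCC AAT TTC AGT AGA ACT CAT GGC TGG CGA ATA GTA GGA ACA GAG — no ATG→stop ORF.
Frame 2: CGA ACA GGA AAT GGT AGC CCA ATT TCA GTA GAA CTC ATG GCT GGC GAA TAG TAG GAA CAG — ATG at 38, stop TAG at 50 → 15 nt.
Frame 3: GAA CAG GAA ATG GTA GCC CAA TTT CAG TAG AAC TCA TGG CTG GCG AAT AGT AGG AAC AGA — ATG at 12, stop TAG at 30 → 21 nt.
Longest ORF is 21 nt in frame 3 (positions 12–32).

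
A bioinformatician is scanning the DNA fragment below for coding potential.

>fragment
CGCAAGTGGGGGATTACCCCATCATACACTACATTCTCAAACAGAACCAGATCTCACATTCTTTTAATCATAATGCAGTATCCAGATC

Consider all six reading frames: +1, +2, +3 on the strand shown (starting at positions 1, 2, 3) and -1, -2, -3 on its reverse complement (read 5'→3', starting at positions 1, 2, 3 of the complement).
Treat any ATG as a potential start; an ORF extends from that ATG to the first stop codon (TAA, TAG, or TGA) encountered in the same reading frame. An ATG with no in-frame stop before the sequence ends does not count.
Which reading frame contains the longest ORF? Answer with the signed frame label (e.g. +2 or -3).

-3

Reverse complement (5'→3'): GATCTGGATACTGCATTATGATTAAAAGAATGTGAGATCTGGTTCTGTTTGAGAATGTAGTGTATGATGGGGTAATCCCCCACTTGCG
Frame +1: CGC AAG TGG GGG ATT ACC CCA TCA TAC ACT ACA TTC TCA AAC AGA ACC AGA TCT CAC ATT CTT TTA ATC ATA ATG CAG TAT CCA GAT — no ATG→stop ORF.
Frame +2: GCA AGT GGG GGA TTA CCC CAT CAT ACA CTA CAT TCT CAA ACA GAA CCA GAT CTC ACA TTC TTT TAA TCA TAA TGC AGT ATC CAG ATC — no ATG→stop ORF.
Frame +3: CAA GTG GGG GAT TAC CCC ATC ATA CAC TAC ATT CTC AAA CAG AAC CAG ATC TCA CAT TCT TTT AAT CAT AAT GCA GTA TCC AGA — no ATG→stop ORF.
Frame -1: GAT CTG GAT ACT GCA TTA TGA TTA AAA GAA TGT GAG ATC TGG TTC TGT TTG AGA ATG TAG TGT ATG ATG GGG TAA TCC CCC ACT TGC — ATG at 55, stop TAG at 58 → 6 nt; ATG at 64, stop TAA at 73 → 12 nt; ATG at 67, stop TAA at 73 → 9 nt.
Frame -2: ATC TGG ATA CTG CAT TAT GAT TAA AAG AAT GTG AGA TCT GGT TCT GTT TGA GAA TGT AGT GTA TGA TGG GGT AAT CCC CCA CTT GCG — no ATG→stop ORF.
Frame -3: TCT GGA TAC TGC ATT ATG ATT AAA AGA ATG TGA GAT CTG GTT CTG TTT GAG AAT GTA GTG TAT GAT GGG GTA ATC CCC CAC TTG — ATG at 18, stop TGA at 33 → 18 nt; ATG at 30, stop TGA at 33 → 6 nt.
Longest ORF is 18 nt in frame -3 (positions 18–35).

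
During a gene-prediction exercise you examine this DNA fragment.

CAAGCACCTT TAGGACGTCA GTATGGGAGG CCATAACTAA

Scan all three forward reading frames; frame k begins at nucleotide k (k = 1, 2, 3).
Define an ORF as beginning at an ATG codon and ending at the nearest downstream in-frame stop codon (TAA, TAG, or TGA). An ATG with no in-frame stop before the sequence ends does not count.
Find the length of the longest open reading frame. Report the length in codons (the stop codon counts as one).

Frame 1: CAA GCA CCT TTA GGA CGT CAG TAT GGG AGG CCA TAA CTA — no ATG→stop ORF.
Frame 2: AAG CAC CTT TAG GAC GTC AGT ATG GGA GGC CAT AAC TAA — ATG at 23, stop TAA at 38 → 18 nt.
Frame 3: AGC ACC TTT AGG ACG TCA GTA TGG GAG GCC ATA ACT — no ATG→stop ORF.
Longest: frame 2, positions 23–40, 18 nt = 6 codons = 5 aa. → 6 codons.

6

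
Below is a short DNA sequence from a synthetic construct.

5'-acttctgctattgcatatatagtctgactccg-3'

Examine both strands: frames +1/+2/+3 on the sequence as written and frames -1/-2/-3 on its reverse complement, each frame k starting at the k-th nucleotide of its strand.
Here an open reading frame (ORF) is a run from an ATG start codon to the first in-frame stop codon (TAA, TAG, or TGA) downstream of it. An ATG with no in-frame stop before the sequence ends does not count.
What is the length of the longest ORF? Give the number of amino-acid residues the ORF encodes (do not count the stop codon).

2

Reverse complement (5'→3'): CGGAGTCAGACTATATATGCAATAGCAGAAGT
Frame +1: ACT TCT GCT ATT GCA TAT ATA GTC TGA CTC — no ATG→stop ORF.
Frame +2: CTT CTG CTA TTG CAT ATA TAG TCT GAC TCC — no ATG→stop ORF.
Frame +3: TTC TGC TAT TGC ATA TAT AGT CTG ACT CCG — no ATG→stop ORF.
Frame -1: CGG AGT CAG ACT ATA TAT GCA ATA GCA GAA — no ATG→stop ORF.
Frame -2: GGA GTC AGA CTA TAT ATG CAA TAG CAG AAG — ATG at 17, stop TAG at 23 → 9 nt.
Frame -3: GAG TCA GAC TAT ATA TGC AAT AGC AGA AGT — no ATG→stop ORF.
Longest: frame -2, positions 17–25, 9 nt = 3 codons = 2 aa. → 2 amino acids.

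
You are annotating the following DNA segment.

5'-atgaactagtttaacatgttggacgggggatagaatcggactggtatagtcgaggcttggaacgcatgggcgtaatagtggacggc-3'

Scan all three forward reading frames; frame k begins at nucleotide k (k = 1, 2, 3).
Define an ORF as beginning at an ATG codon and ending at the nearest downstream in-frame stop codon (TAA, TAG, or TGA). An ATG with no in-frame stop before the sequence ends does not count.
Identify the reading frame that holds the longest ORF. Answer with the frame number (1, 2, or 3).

Frame 1: ATG AAC TAG TTT AAC ATG TTG GAC GGG GGA TAG AAT CGG ACT GGT ATA GTC GAG GCT TGG AAC GCA TGG GCG TAA TAG TGG ACG — ATG at 1, stop TAG at 7 → 9 nt; ATG at 16, stop TAG at 31 → 18 nt.
Frame 2: TGA ACT AGT TTA ACA TGT TGG ACG GGG GAT AGA ATC GGA CTG GTA TAG TCG AGG CTT GGA ACG CAT GGG CGT AAT AGT GGA CGG — no ATG→stop ORF.
Frame 3: GAA CTA GTT TAA CAT GTT GGA CGG GGG ATA GAA TCG GAC TGG TAT AGT CGA GGC TTG GAA CGC ATG GGC GTA ATA GTG GAC GGC — no ATG→stop ORF.
Longest ORF is 18 nt in frame 1 (positions 16–33).

1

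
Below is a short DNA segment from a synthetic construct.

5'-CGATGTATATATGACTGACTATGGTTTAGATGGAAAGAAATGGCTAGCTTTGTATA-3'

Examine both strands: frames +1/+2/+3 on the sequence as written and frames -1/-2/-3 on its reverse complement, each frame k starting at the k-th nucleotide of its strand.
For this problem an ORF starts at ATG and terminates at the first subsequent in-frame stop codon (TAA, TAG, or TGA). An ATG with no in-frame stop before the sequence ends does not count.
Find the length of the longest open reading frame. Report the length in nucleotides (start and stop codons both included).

18

Reverse complement (5'→3'): TATACAAAGCTAGCCATTTCTTTCCATCTAAACCATAGTCAGTCATATATACATCG
Frame +1: CGA TGT ATA TAT GAC TGA CTA TGG TTT AGA TGG AAA GAA ATG GCT AGC TTT GTA — no ATG→stop ORF.
Frame +2: GAT GTA TAT ATG ACT GAC TAT GGT TTA GAT GGA AAG AAA TGG CTA GCT TTG TAT — no ATG→stop ORF.
Frame +3: ATG TAT ATA TGA CTG ACT ATG GTT TAG ATG GAA AGA AAT GGC TAG CTT TGT ATA — ATG at 3, stop TGA at 12 → 12 nt; ATG at 21, stop TAG at 27 → 9 nt; ATG at 30, stop TAG at 45 → 18 nt.
Frame -1: TAT ACA AAG CTA GCC ATT TCT TTC CAT CTA AAC CAT AGT CAG TCA TAT ATA CAT — no ATG→stop ORF.
Frame -2: ATA CAA AGC TAG CCA TTT CTT TCC ATC TAA ACC ATA GTC AGT CAT ATA TAC ATC — no ATG→stop ORF.
Frame -3: TAC AAA GCT AGC CAT TTC TTT CCA TCT AAA CCA TAG TCA GTC ATA TAT ACA TCG — no ATG→stop ORF.
Longest: frame +3, positions 30–47, 18 nt = 6 codons = 5 aa. → 18 nucleotides.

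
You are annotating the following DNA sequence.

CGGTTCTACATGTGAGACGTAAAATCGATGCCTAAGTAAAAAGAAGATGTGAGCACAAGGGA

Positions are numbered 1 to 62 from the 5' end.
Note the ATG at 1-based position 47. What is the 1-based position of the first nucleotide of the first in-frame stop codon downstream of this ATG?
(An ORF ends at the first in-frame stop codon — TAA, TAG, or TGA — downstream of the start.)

50

Codons from position 47: ATG (47–49), TGA (50–52).
TGA is a stop codon; it begins at position 50.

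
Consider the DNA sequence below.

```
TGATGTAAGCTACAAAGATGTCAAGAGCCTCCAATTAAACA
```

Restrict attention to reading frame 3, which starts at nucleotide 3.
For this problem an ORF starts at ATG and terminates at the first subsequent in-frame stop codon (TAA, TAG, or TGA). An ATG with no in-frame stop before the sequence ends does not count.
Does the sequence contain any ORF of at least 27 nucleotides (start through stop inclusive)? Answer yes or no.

Frame 3: ATG TAA GCT ACA AAG ATG TCA AGA GCC TCC AAT TAA ACA — ATG at 3, stop TAA at 6 → 6 nt; ATG at 18, stop TAA at 36 → 21 nt.
Largest ORF found is 21 nucleotides < 27, so no.

no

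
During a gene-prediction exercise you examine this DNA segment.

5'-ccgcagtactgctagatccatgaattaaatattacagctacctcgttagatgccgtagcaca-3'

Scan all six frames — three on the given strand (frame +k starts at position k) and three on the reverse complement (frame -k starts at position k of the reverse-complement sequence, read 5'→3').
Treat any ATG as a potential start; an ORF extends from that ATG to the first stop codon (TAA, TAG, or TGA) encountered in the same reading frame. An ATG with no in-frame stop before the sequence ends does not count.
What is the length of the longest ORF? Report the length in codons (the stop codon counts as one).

3

Reverse complement (5'→3'): TGTGCTACGGCATCTAACGAGGTAGCTGTAATATTTAATTCATGGATCTAGCAGTACTGCGG
Frame +1: CCG CAG TAC TGC TAG ATC CAT GAA TTA AAT ATT ACA GCT ACC TCG TTA GAT GCC GTA GCA — no ATG→stop ORF.
Frame +2: CGC AGT ACT GCT AGA TCC ATG AAT TAA ATA TTA CAG CTA CCT CGT TAG ATG CCG TAG CAC — ATG at 20, stop TAA at 26 → 9 nt; ATG at 50, stop TAG at 56 → 9 nt.
Frame +3: GCA GTA CTG CTA GAT CCA TGA ATT AAA TAT TAC AGC TAC CTC GTT AGA TGC CGT AGC ACA — no ATG→stop ORF.
Frame -1: TGT GCT ACG GCA TCT AAC GAG GTA GCT GTA ATA TTT AAT TCA TGG ATC TAG CAG TAC TGC — no ATG→stop ORF.
Frame -2: GTG CTA CGG CAT CTA ACG AGG TAG CTG TAA TAT TTA ATT CAT GGA TCT AGC AGT ACT GCG — no ATG→stop ORF.
Frame -3: TGC TAC GGC ATC TAA CGA GGT AGC TGT AAT ATT TAA TTC ATG GAT CTA GCA GTA CTG CGG — no ATG→stop ORF.
Longest: frame +2, positions 20–28, 9 nt = 3 codons = 2 aa. → 3 codons.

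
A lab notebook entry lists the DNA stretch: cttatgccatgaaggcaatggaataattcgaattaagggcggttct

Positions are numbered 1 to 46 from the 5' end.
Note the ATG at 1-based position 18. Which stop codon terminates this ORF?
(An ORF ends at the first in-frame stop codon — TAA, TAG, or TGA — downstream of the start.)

Codons from position 18: ATG (18–20), GAA (21–23), TAA (24–26).
The first in-frame stop codon is TAA.

TAA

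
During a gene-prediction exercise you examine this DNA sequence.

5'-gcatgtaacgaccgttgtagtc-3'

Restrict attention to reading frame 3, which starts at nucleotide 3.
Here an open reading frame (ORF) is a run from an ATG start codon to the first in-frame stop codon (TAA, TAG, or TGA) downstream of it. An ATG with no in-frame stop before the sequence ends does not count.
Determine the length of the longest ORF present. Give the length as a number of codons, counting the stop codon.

2

Frame 3: ATG TAA CGA CCG TTG TAG — ATG at 3, stop TAA at 6 → 6 nt.
Longest: frame 3, positions 3–8, 6 nt = 2 codons = 1 aa. → 2 codons.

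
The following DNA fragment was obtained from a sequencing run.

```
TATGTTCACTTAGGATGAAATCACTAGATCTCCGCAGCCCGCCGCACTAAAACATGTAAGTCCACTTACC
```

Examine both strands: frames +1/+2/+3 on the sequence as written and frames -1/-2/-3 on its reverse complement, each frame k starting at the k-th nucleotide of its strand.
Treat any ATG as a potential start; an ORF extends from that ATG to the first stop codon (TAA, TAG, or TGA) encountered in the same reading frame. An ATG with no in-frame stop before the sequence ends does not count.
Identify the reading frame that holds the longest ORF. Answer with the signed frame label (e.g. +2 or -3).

Reverse complement (5'→3'): GGTAAGTGGACTTACATGTTTTAGTGCGGCGGGCTGCGGAGATCTAGTGATTTCATCCTAAGTGAACATA
Frame +1: TAT GTT CAC TTA GGA TGA AAT CAC TAG ATC TCC GCA GCC CGC CGC ACT AAA ACA TGT AAG TCC ACT TAC — no ATG→stop ORF.
Frame +2: ATG TTC ACT TAG GAT GAA ATC ACT AGA TCT CCG CAG CCC GCC GCA CTA AAA CAT GTA AGT CCA CTT ACC — ATG at 2, stop TAG at 11 → 12 nt.
Frame +3: TGT TCA CTT AGG ATG AAA TCA CTA GAT CTC CGC AGC CCG CCG CAC TAA AAC ATG TAA GTC CAC TTA — ATG at 15, stop TAA at 48 → 36 nt; ATG at 54, stop TAA at 57 → 6 nt.
Frame -1: GGT AAG TGG ACT TAC ATG TTT TAG TGC GGC GGG CTG CGG AGA TCT AGT GAT TTC ATC CTA AGT GAA CAT — ATG at 16, stop TAG at 22 → 9 nt.
Frame -2: GTA AGT GGA CTT ACA TGT TTT AGT GCG GCG GGC TGC GGA GAT CTA GTG ATT TCA TCC TAA GTG AAC ATA — no ATG→stop ORF.
Frame -3: TAA GTG GAC TTA CAT GTT TTA GTG CGG CGG GCT GCG GAG ATC TAG TGA TTT CAT CCT AAG TGA ACA — no ATG→stop ORF.
Longest ORF is 36 nt in frame +3 (positions 15–50).

+3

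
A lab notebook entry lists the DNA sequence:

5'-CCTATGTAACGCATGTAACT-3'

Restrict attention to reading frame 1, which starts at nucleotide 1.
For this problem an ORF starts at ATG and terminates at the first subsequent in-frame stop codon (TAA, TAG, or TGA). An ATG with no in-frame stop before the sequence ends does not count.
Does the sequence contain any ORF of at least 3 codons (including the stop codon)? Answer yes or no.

no

Frame 1: CCT ATG TAA CGC ATG TAA — ATG at 4, stop TAA at 7 → 6 nt; ATG at 13, stop TAA at 16 → 6 nt.
Largest ORF found is 2 codons < 3, so no.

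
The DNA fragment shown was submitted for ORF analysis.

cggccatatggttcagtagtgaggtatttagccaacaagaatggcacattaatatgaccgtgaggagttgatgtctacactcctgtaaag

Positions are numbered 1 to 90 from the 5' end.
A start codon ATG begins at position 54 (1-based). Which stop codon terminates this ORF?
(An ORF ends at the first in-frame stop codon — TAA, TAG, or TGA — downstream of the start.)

TGA

Codons from position 54: ATG (54–56), ACC (57–59), GTG (60–62), AGG (63–65), AGT (66–68), TGA (69–71).
The first in-frame stop codon is TGA.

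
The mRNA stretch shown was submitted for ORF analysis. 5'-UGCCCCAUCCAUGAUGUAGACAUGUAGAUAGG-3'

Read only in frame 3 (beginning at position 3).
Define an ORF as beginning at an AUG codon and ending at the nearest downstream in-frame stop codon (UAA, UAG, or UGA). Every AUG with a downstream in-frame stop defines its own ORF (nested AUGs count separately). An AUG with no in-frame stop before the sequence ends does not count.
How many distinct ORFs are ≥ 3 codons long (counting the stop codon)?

0

Frame 3: CCC CAU CCA UGA UGU AGA CAU GUA GAU AGG — no AUG→stop ORF.
No ORF reaches 3 codons. Count = 0.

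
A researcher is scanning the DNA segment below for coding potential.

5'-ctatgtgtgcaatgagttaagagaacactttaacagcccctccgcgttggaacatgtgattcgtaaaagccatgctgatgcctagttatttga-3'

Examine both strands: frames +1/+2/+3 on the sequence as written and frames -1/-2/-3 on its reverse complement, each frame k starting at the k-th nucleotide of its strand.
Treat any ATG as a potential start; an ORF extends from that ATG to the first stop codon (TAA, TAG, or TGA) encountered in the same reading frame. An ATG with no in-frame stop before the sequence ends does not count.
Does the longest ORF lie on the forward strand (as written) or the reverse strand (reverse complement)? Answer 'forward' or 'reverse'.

Reverse complement (5'→3'): TCAAATAACTAGGCATCAGCATGGCTTTTACGAATCACATGTTCCAACGCGGAGGGGCTGTTAAAGTGTTCTCTTAACTCATTGCACACATAG
Frame +1: CTA TGT GTG CAA TGA GTT AAG AGA ACA CTT TAA CAG CCC CTC CGC GTT GGA ACA TGT GAT TCG TAA AAG CCA TGC TGA TGC CTA GTT ATT TGA — no ATG→stop ORF.
Frame +2: TAT GTG TGC AAT GAG TTA AGA GAA CAC TTT AAC AGC CCC TCC GCG TTG GAA CAT GTG ATT CGT AAA AGC CAT GCT GAT GCC TAG TTA TTT — no ATG→stop ORF.
Frame +3: ATG TGT GCA ATG AGT TAA GAG AAC ACT TTA ACA GCC CCT CCG CGT TGG AAC ATG TGA TTC GTA AAA GCC ATG CTG ATG CCT AGT TAT TTG — ATG at 3, stop TAA at 18 → 18 nt; ATG at 12, stop TAA at 18 → 9 nt; ATG at 54, stop TGA at 57 → 6 nt.
Frame -1: TCA AAT AAC TAG GCA TCA GCA TGG CTT TTA CGA ATC ACA TGT TCC AAC GCG GAG GGG CTG TTA AAG TGT TCT CTT AAC TCA TTG CAC ACA TAG — no ATG→stop ORF.
Frame -2: CAA ATA ACT AGG CAT CAG CAT GGC TTT TAC GAA TCA CAT GTT CCA ACG CGG AGG GGC TGT TAA AGT GTT CTC TTA ACT CAT TGC ACA CAT — no ATG→stop ORF.
Frame -3: AAA TAA CTA GGC ATC AGC ATG GCT TTT ACG AAT CAC ATG TTC CAA CGC GGA GGG GCT GTT AAA GTG TTC TCT TAA CTC ATT GCA CAC ATA — ATG at 21, stop TAA at 75 → 57 nt; ATG at 39, stop TAA at 75 → 39 nt.
Forward-strand max 18 nt; reverse-strand max 57 nt. The reverse strand has the longer ORF.

reverse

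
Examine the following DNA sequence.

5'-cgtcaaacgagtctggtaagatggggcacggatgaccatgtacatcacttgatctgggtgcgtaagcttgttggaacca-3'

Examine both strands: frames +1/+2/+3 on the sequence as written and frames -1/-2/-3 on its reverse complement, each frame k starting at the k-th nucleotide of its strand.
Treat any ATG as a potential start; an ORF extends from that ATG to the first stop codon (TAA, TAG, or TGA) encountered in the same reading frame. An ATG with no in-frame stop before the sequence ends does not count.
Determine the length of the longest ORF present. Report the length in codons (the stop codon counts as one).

Reverse complement (5'→3'): TGGTTCCAACAAGCTTACGCACCCAGATCAAGTGATGTACATGGTCATCCGTGCCCCATCTTACCAGACTCGTTTGACG
Frame +1: CGT CAA ACG AGT CTG GTA AGA TGG GGC ACG GAT GAC CAT GTA CAT CAC TTG ATC TGG GTG CGT AAG CTT GTT GGA ACC — no ATG→stop ORF.
Frame +2: GTC AAA CGA GTC TGG TAA GAT GGG GCA CGG ATG ACC ATG TAC ATC ACT TGA TCT GGG TGC GTA AGC TTG TTG GAA CCA — ATG at 32, stop TGA at 50 → 21 nt; ATG at 38, stop TGA at 50 → 15 nt.
Frame +3: TCA AAC GAG TCT GGT AAG ATG GGG CAC GGA TGA CCA TGT ACA TCA CTT GAT CTG GGT GCG TAA GCT TGT TGG AAC — ATG at 21, stop TGA at 33 → 15 nt.
Frame -1: TGG TTC CAA CAA GCT TAC GCA CCC AGA TCA AGT GAT GTA CAT GGT CAT CCG TGC CCC ATC TTA CCA GAC TCG TTT GAC — no ATG→stop ORF.
Frame -2: GGT TCC AAC AAG CTT ACG CAC CCA GAT CAA GTG ATG TAC ATG GTC ATC CGT GCC CCA TCT TAC CAG ACT CGT TTG ACG — no ATG→stop ORF.
Frame -3: GTT CCA ACA AGC TTA CGC ACC CAG ATC AAG TGA TGT ACA TGG TCA TCC GTG CCC CAT CTT ACC AGA CTC GTT TGA — no ATG→stop ORF.
Longest: frame +2, positions 32–52, 21 nt = 7 codons = 6 aa. → 7 codons.

7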